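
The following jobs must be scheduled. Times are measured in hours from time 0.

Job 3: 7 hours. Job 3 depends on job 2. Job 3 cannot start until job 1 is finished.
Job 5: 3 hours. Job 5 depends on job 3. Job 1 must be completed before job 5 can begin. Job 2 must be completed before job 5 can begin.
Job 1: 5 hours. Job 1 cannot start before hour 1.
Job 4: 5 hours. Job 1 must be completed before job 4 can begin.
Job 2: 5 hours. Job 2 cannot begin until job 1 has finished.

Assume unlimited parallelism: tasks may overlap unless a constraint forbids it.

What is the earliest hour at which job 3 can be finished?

Job 1 waits on its own release at hour 1, so it starts at hour 1 and finishes at 1 + 5 = hour 6.
Job 2 waits on job 1 (finishes hour 6), so it starts at hour 6 and finishes at 6 + 5 = hour 11.
For job 3: job 2 (finishes hour 11); job 1 (finishes hour 6). Taking the maximum gives a start of hour 11, and it finishes at 11 + 7 = hour 18.

18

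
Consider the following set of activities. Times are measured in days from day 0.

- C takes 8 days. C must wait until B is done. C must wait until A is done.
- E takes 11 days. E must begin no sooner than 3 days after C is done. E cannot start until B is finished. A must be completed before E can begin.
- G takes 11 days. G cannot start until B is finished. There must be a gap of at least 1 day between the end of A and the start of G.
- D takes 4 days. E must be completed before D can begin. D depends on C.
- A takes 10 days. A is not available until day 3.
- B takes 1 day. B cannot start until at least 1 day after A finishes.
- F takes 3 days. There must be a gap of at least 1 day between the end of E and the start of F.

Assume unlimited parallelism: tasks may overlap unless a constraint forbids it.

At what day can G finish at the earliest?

26

A cannot begin until its own release at day 3. It runs from day 3 to 3 + 10 = day 13.
B cannot begin until A (finishes day 13, plus 1-day gap → day 14). It runs from day 14 to 14 + 1 = day 15.
G has to wait for B (finishes day 15); A (finishes day 13, plus 1-day gap → day 14). The latest of these is day 15, so G runs day 15 to 15 + 11 = day 26.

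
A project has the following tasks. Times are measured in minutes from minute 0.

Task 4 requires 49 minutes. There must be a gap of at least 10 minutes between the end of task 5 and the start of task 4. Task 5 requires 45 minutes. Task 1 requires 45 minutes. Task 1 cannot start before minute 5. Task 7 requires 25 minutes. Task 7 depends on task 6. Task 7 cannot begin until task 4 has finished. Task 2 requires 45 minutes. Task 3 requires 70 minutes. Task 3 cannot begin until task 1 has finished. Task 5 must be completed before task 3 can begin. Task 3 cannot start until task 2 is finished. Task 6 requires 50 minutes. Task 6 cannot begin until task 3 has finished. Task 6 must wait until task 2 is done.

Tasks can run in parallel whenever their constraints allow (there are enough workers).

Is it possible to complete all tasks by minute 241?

Yes

Task 5 can start immediately at minute 0; it finishes at minute 45.
Task 4 cannot begin until task 5 (finishes minute 45, plus 10-minute gap → minute 55). It runs from minute 55 to 55 + 49 = minute 104.
Nothing blocks task 2, so it runs from minute 0 to minute 45.
Task 1 cannot begin until its own release at minute 5. It runs from minute 5 to 5 + 45 = minute 50.
For task 3: task 1 (finishes minute 50); task 5 (finishes minute 45); task 2 (finishes minute 45). Taking the maximum gives a start of minute 50, and it finishes at 50 + 70 = minute 120.
Task 6 needs all of task 3 (finishes minute 120); task 2 (finishes minute 45). That puts its earliest start at minute 120; it finishes at 120 + 50 = minute 170.
Task 7 cannot start until task 6 (finishes minute 170); task 4 (finishes minute 104). The controlling bound is minute 170, so task 7 finishes at 170 + 25 = minute 195.
Every task is finished by minute 195, which is no later than the deadline of 241, so the schedule is feasible.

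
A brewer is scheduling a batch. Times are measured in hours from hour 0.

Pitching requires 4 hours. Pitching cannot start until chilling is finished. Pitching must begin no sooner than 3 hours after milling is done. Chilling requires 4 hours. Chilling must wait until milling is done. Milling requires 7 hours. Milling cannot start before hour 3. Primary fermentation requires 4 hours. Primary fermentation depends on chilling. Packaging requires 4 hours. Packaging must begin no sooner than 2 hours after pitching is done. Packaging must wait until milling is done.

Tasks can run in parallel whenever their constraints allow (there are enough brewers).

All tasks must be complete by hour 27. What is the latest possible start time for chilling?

Packaging must finish by hour 27; it takes 4 hours, so it must start by 27 − 4 = hour 23.
Pitching feeds into packaging (must start by hour 23, minus 2-hour gap → hour 21); so pitching must finish by hour 21 and therefore start by hour 17.
Nothing follows primary fermentation; the deadline of hour 27 is its only limit. It must start by 27 − 4 = hour 23.
Chilling feeds pitching (must start by hour 17); primary fermentation (must start by hour 23). Taking the minimum, chilling must finish by hour 17 and start by 17 − 4 = hour 13.

13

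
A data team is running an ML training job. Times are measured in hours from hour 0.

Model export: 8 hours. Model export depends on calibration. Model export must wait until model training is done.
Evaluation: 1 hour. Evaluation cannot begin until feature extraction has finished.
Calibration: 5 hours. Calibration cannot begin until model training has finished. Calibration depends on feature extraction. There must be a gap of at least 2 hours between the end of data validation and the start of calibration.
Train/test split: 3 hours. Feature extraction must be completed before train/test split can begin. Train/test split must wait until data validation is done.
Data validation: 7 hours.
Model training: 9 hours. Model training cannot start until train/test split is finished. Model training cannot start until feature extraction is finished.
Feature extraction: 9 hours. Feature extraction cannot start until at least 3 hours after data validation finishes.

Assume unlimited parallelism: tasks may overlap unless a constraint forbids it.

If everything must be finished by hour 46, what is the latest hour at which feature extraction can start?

12

Nothing follows model export; the deadline of hour 46 is its only limit. It must start by 46 − 8 = hour 38.
Calibration feeds into model export (must start by hour 38); so calibration must finish by hour 38 and therefore start by hour 33.
Model training feeds calibration (must start by hour 33); model export (must start by hour 38). Taking the minimum, model training must finish by hour 33 and start by 33 − 9 = hour 24.
Train/test split feeds into model training (must start by hour 24); so train/test split must finish by hour 24 and therefore start by hour 21.
To finish by hour 46, evaluation (duration 1) must start no later than hour 45.
For feature extraction: train/test split (must start by hour 21); model training (must start by hour 24); evaluation (must start by hour 45); calibration (must start by hour 33). The most restrictive is hour 21; with a 9-hour duration, feature extraction must start by hour 12.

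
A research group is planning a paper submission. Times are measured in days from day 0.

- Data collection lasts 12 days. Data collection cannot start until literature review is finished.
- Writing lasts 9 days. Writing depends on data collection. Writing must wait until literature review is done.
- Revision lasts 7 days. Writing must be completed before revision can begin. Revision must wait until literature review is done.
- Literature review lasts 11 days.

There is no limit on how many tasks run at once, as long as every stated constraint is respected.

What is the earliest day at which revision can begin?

Literature review has no prerequisites, so it starts at day 0 and finishes at day 11.
Data collection waits on literature review (finishes day 11), so it starts at day 11 and finishes at 11 + 12 = day 23.
Writing has to wait for data collection (finishes day 23); literature review (finishes day 11). The latest of these is day 23, so writing runs day 23 to 23 + 9 = day 32.
Revision waits on writing (finishes day 32); literature review (finishes day 11). The latest of these is day 32, which is the earliest revision can start.

32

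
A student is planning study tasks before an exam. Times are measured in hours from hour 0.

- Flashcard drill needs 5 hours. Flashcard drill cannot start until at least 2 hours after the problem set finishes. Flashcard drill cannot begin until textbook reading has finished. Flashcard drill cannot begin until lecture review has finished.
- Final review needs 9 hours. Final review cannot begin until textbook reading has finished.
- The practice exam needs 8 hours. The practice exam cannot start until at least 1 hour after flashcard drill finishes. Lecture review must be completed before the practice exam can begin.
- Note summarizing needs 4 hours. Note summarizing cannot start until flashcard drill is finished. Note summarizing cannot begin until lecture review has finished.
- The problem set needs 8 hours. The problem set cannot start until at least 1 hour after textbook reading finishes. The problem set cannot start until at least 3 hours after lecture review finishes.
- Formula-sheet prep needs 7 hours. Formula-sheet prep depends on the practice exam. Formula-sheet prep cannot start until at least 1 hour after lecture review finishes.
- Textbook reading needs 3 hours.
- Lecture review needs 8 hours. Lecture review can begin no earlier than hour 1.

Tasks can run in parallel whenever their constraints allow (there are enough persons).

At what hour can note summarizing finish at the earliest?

31

Lecture review waits on its own release at hour 1, so it starts at hour 1 and finishes at 1 + 8 = hour 9.
Textbook reading can start immediately at hour 0; it finishes at hour 3.
The problem set has to wait for textbook reading (finishes hour 3, plus 1-hour gap → hour 4); lecture review (finishes hour 9, plus 3-hour gap → hour 12). The latest of these is hour 12, so the problem set runs hour 12 to 12 + 8 = hour 20.
Flashcard drill needs all of the problem set (finishes hour 20, plus 2-hour gap → hour 22); textbook reading (finishes hour 3); lecture review (finishes hour 9). That puts its earliest start at hour 22; it finishes at 22 + 5 = hour 27.
Note summarizing needs all of flashcard drill (finishes hour 27); lecture review (finishes hour 9). That puts its earliest start at hour 27; it finishes at 27 + 4 = hour 31.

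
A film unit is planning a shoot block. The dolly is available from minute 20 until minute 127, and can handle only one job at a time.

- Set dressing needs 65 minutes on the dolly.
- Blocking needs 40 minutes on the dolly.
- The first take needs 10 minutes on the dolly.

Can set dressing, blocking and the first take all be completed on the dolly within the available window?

No

The dolly window is 127 − 20 = 107 minutes.
Running back to back, the jobs need 65 + 40 + 10 = 115 minutes on the dolly.
Since 115 > 107, they cannot all fit.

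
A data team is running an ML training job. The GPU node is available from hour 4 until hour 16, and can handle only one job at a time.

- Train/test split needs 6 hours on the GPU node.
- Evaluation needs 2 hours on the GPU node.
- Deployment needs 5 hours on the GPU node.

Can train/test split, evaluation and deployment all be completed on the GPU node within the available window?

The GPU node window is 16 − 4 = 12 hours.
Running back to back, the jobs need 6 + 2 + 5 = 13 hours on the GPU node.
Since 13 > 12, they cannot all fit.

No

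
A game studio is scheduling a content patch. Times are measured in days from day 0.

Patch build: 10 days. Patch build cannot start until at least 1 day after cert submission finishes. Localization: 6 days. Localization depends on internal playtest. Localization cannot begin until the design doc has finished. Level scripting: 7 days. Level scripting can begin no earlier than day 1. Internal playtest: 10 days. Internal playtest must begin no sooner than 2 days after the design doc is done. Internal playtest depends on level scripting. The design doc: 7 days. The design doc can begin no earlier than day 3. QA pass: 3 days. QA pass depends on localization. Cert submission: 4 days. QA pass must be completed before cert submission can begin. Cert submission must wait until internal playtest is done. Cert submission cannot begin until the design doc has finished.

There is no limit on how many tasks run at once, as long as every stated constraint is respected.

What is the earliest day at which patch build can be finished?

46

Level scripting cannot begin until its own release at day 1. It runs from day 1 to 1 + 7 = day 8.
The design doc waits on its own release at day 3, so it starts at day 3 and finishes at 3 + 7 = day 10.
Internal playtest cannot start until the design doc (finishes day 10, plus 2-day gap → day 12); level scripting (finishes day 8). The controlling bound is day 12, so internal playtest finishes at 12 + 10 = day 22.
For localization: internal playtest (finishes day 22); the design doc (finishes day 10). Taking the maximum gives a start of day 22, and it finishes at 22 + 6 = day 28.
QA pass waits on localization (finishes day 28), so it starts at day 28 and finishes at 28 + 3 = day 31.
For cert submission: QA pass (finishes day 31); internal playtest (finishes day 22); the design doc (finishes day 10). Taking the maximum gives a start of day 31, and it finishes at 31 + 4 = day 35.
Patch build waits on cert submission (finishes day 35, plus 1-day gap → day 36), so it starts at day 36 and finishes at 36 + 10 = day 46.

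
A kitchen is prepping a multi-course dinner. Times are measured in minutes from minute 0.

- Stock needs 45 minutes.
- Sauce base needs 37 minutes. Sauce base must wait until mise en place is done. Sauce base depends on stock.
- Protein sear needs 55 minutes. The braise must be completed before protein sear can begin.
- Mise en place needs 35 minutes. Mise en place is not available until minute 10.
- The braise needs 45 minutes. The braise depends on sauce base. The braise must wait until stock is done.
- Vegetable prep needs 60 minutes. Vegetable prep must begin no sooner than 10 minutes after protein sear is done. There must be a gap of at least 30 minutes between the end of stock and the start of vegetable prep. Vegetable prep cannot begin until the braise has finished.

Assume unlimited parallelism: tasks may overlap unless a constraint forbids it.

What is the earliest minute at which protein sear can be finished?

182

Stock can start immediately at minute 0; it finishes at minute 45.
After its own release at minute 10, mise en place can start at minute 10 and finishes at minute 45.
Sauce base has to wait for mise en place (finishes minute 45); stock (finishes minute 45). The latest of these is minute 45, so sauce base runs minute 45 to 45 + 37 = minute 82.
The braise needs all of sauce base (finishes minute 82); stock (finishes minute 45). That puts its earliest start at minute 82; it finishes at 82 + 45 = minute 127.
After the braise (finishes minute 127), protein sear can start at minute 127 and finishes at minute 182.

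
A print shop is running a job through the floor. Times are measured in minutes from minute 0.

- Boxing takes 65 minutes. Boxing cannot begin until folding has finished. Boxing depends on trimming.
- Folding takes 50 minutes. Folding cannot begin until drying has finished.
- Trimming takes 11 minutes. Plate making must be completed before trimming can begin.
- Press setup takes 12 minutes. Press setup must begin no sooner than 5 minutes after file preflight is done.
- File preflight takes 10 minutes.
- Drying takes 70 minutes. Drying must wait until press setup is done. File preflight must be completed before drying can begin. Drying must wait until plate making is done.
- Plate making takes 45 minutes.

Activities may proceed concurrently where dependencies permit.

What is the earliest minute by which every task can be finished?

Plate making can start immediately at minute 0; it finishes at minute 45.
Trimming cannot begin until plate making (finishes minute 45). It runs from minute 45 to 45 + 11 = minute 56.
File preflight has no prerequisites, so it starts at minute 0 and finishes at minute 10.
Press setup cannot begin until file preflight (finishes minute 10, plus 5-minute gap → minute 15). It runs from minute 15 to 15 + 12 = minute 27.
Drying needs all of press setup (finishes minute 27); file preflight (finishes minute 10); plate making (finishes minute 45). That puts its earliest start at minute 45; it finishes at 45 + 70 = minute 115.
After drying (finishes minute 115), folding can start at minute 115 and finishes at minute 165.
For boxing: folding (finishes minute 165); trimming (finishes minute 56). Taking the maximum gives a start of minute 165, and it finishes at 165 + 65 = minute 230.
All tasks are finished once the last one completes. Finish times: File preflight at 10, Plate making at 45, Press setup at 27, Drying at 115, Trimming at 56, Folding at 165, Boxing at 230. The latest is minute 230.

230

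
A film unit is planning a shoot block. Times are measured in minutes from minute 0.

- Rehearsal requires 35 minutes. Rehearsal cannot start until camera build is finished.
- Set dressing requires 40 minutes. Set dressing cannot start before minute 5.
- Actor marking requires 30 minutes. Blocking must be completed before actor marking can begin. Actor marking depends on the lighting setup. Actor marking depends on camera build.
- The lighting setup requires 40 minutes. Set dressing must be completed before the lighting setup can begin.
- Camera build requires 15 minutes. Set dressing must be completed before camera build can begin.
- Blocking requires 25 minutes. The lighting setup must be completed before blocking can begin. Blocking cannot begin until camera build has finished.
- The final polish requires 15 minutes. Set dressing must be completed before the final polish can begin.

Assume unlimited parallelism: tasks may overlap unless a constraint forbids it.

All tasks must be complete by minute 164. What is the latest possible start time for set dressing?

29

To finish by minute 164, actor marking (duration 30) must start no later than minute 134.
Blocking must finish before actor marking (must start by minute 134). With a 25-minute duration, blocking must start by 134 − 25 = minute 109.
The lighting setup feeds blocking (must start by minute 109); actor marking (must start by minute 134). Taking the minimum, the lighting setup must finish by minute 109 and start by 109 − 40 = minute 69.
Rehearsal has no dependents, so it just needs to finish by minute 164. Starting by 164 − 35 = minute 129 achieves that.
Camera build must finish in time for blocking (must start by minute 109); actor marking (must start by minute 134); rehearsal (must start by minute 129). The tightest is minute 109, so camera build must start by 109 − 15 = minute 94.
The final polish must finish by minute 164; it takes 15 minutes, so it must start by 164 − 15 = minute 149.
Set dressing has several dependents: the lighting setup (must start by minute 69); camera build (must start by minute 94); the final polish (must start by minute 149). The earliest of those limits is minute 69, so set dressing must start by 69 − 40 = minute 29.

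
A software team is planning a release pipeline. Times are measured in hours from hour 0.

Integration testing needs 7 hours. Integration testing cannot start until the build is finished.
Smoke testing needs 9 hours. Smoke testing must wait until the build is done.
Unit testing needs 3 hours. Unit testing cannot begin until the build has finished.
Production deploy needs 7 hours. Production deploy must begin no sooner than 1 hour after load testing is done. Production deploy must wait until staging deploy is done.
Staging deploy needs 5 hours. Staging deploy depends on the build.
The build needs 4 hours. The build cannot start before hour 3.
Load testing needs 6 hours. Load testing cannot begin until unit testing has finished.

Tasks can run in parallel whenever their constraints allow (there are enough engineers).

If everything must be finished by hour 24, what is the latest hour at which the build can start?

3

Production deploy has no dependents, so it just needs to finish by hour 24. Starting by 24 − 7 = hour 17 achieves that.
Load testing feeds into production deploy (must start by hour 17, minus 1-hour gap → hour 16); so load testing must finish by hour 16 and therefore start by hour 10.
Since load testing (must start by hour 10) depends on it, unit testing must finish by hour 10. Backing off its 3-hour duration gives a latest start of hour 7.
To finish by hour 24, integration testing (duration 7) must start no later than hour 17.
Staging deploy feeds into production deploy (must start by hour 17); so staging deploy must finish by hour 17 and therefore start by hour 12.
Smoke testing has no dependents, so it just needs to finish by hour 24. Starting by 24 − 9 = hour 15 achieves that.
For the build: unit testing (must start by hour 7); integration testing (must start by hour 17); staging deploy (must start by hour 12); smoke testing (must start by hour 15). The most restrictive is hour 7; with a 4-hour duration, the build must start by hour 3.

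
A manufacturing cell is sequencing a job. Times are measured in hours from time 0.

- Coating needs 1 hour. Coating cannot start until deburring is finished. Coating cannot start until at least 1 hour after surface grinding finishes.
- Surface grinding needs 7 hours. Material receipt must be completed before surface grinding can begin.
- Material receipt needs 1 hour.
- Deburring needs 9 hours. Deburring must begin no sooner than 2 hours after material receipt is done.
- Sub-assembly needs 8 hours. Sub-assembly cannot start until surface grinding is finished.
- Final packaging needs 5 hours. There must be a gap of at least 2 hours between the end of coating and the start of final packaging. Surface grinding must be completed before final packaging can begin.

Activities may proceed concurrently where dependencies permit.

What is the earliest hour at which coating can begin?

Nothing blocks material receipt, so it runs from hour 0 to hour 1.
After material receipt (finishes hour 1), surface grinding can start at hour 1 and finishes at hour 8.
After material receipt (finishes hour 1, plus 2-hour gap → hour 3), deburring can start at hour 3 and finishes at hour 12.
Coating waits on deburring (finishes hour 12); surface grinding (finishes hour 8, plus 1-hour gap → hour 9). The latest of these is hour 12, which is the earliest coating can start.

12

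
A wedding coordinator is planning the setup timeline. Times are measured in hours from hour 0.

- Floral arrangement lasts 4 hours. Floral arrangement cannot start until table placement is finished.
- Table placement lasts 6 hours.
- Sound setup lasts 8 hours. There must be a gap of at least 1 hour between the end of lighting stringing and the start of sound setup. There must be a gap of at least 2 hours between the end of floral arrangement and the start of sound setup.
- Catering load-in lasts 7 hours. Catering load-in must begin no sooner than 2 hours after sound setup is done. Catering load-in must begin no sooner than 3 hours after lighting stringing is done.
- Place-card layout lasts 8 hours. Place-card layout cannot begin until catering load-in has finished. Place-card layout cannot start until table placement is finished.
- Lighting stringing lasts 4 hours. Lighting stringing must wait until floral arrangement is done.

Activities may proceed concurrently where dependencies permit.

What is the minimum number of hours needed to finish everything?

Table placement can start immediately at hour 0; it finishes at hour 6.
Floral arrangement cannot begin until table placement (finishes hour 6). It runs from hour 6 to 6 + 4 = hour 10.
After floral arrangement (finishes hour 10), lighting stringing can start at hour 10 and finishes at hour 14.
For sound setup: lighting stringing (finishes hour 14, plus 1-hour gap → hour 15); floral arrangement (finishes hour 10, plus 2-hour gap → hour 12). Taking the maximum gives a start of hour 15, and it finishes at 15 + 8 = hour 23.
Catering load-in cannot start until sound setup (finishes hour 23, plus 2-hour gap → hour 25); lighting stringing (finishes hour 14, plus 3-hour gap → hour 17). The controlling bound is hour 25, so catering load-in finishes at 25 + 7 = hour 32.
Place-card layout needs all of catering load-in (finishes hour 32); table placement (finishes hour 6). That puts its earliest start at hour 32; it finishes at 32 + 8 = hour 40.
All tasks are finished once the last one completes. Finish times: Table placement at 6, Floral arrangement at 10, Lighting stringing at 14, Sound setup at 23, Catering load-in at 32, Place-card layout at 40. The latest is hour 40.

40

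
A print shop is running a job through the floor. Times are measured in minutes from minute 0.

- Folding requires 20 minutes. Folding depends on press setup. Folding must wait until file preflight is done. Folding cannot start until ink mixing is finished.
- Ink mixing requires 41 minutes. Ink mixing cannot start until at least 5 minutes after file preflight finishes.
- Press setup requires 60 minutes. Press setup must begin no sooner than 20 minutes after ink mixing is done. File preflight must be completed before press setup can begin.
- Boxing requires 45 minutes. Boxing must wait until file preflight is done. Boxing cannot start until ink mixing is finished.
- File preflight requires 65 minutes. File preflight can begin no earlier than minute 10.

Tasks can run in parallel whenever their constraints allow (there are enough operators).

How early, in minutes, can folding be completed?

File preflight waits on its own release at minute 10, so it starts at minute 10 and finishes at 10 + 65 = minute 75.
Ink mixing cannot begin until file preflight (finishes minute 75, plus 5-minute gap → minute 80). It runs from minute 80 to 80 + 41 = minute 121.
Press setup cannot start until ink mixing (finishes minute 121, plus 20-minute gap → minute 141); file preflight (finishes minute 75). The controlling bound is minute 141, so press setup finishes at 141 + 60 = minute 201.
For folding: press setup (finishes minute 201); file preflight (finishes minute 75); ink mixing (finishes minute 121). Taking the maximum gives a start of minute 201, and it finishes at 201 + 20 = minute 221.

221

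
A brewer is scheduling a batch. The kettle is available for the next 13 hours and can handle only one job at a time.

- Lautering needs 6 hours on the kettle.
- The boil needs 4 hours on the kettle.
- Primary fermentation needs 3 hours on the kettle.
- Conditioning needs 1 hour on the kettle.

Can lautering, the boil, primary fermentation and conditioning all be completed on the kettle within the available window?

No

Running back to back, the jobs need 6 + 4 + 3 + 1 = 14 hours on the kettle.
Since 14 > 13, they cannot all fit.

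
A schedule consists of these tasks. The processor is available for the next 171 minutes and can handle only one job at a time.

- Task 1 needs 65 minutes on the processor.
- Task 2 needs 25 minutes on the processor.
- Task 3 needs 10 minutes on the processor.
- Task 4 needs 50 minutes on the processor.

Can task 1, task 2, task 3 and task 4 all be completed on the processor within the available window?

Yes

Running back to back, the jobs need 65 + 25 + 10 + 50 = 150 minutes on the processor.
Since 150 ≤ 171, they fit within the window.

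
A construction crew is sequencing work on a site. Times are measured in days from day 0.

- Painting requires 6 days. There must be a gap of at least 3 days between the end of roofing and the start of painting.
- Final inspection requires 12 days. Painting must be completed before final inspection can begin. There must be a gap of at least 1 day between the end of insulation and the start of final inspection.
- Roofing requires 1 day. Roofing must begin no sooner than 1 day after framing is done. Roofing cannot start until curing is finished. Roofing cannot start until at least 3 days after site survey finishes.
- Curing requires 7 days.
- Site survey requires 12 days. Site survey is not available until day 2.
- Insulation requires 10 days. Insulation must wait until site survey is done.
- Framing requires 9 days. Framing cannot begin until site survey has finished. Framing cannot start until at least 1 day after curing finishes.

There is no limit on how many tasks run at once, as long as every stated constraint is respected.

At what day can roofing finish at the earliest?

Nothing blocks curing, so it runs from day 0 to day 7.
Site survey waits on its own release at day 2, so it starts at day 2 and finishes at 2 + 12 = day 14.
For framing: site survey (finishes day 14); curing (finishes day 7, plus 1-day gap → day 8). Taking the maximum gives a start of day 14, and it finishes at 14 + 9 = day 23.
Roofing cannot start until framing (finishes day 23, plus 1-day gap → day 24); curing (finishes day 7); site survey (finishes day 14, plus 3-day gap → day 17). The controlling bound is day 24, so roofing finishes at 24 + 1 = day 25.

25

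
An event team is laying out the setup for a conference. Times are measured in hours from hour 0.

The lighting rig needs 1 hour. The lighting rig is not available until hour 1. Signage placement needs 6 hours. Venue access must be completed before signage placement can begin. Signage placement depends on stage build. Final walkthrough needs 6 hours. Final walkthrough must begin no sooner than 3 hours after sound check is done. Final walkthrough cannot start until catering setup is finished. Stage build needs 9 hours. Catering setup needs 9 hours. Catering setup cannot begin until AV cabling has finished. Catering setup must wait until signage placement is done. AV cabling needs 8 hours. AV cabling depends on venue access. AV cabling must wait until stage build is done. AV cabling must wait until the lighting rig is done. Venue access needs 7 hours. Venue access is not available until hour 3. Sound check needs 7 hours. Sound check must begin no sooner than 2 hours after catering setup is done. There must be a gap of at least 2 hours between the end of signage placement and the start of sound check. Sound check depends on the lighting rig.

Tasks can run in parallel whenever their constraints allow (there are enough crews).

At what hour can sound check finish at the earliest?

36

The lighting rig cannot begin until its own release at hour 1. It runs from hour 1 to 1 + 1 = hour 2.
Stage build has no prerequisites, so it starts at hour 0 and finishes at hour 9.
After its own release at hour 3, venue access can start at hour 3 and finishes at hour 10.
Signage placement cannot start until venue access (finishes hour 10); stage build (finishes hour 9). The controlling bound is hour 10, so signage placement finishes at 10 + 6 = hour 16.
For AV cabling: venue access (finishes hour 10); stage build (finishes hour 9); the lighting rig (finishes hour 2). Taking the maximum gives a start of hour 10, and it finishes at 10 + 8 = hour 18.
For catering setup: AV cabling (finishes hour 18); signage placement (finishes hour 16). Taking the maximum gives a start of hour 18, and it finishes at 18 + 9 = hour 27.
Sound check needs all of catering setup (finishes hour 27, plus 2-hour gap → hour 29); signage placement (finishes hour 16, plus 2-hour gap → hour 18); the lighting rig (finishes hour 2). That puts its earliest start at hour 29; it finishes at 29 + 7 = hour 36.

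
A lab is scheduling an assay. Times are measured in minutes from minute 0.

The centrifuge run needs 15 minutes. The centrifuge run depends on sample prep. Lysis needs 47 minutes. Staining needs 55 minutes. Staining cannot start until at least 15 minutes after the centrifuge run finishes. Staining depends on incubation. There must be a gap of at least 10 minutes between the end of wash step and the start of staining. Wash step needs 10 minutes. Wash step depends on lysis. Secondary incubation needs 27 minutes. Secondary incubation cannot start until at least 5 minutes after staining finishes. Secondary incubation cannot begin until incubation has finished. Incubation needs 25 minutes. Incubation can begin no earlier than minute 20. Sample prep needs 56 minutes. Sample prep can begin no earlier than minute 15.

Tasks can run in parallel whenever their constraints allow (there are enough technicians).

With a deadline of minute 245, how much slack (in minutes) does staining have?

Incubation cannot begin until its own release at minute 20. It runs from minute 20 to 20 + 25 = minute 45.
Lysis has no prerequisites, so it starts at minute 0 and finishes at minute 47.
Wash step cannot begin until lysis (finishes minute 47). It runs from minute 47 to 47 + 10 = minute 57.
Sample prep cannot begin until its own release at minute 15. It runs from minute 15 to 15 + 56 = minute 71.
The centrifuge run cannot begin until sample prep (finishes minute 71). It runs from minute 71 to 71 + 15 = minute 86.
For staining: the centrifuge run (finishes minute 86, plus 15-minute gap → minute 101); incubation (finishes minute 45); wash step (finishes minute 57, plus 10-minute gap → minute 67). Taking the maximum gives a start of minute 101, and it finishes at 101 + 55 = minute 156.

Working backward from the deadline:
To finish by minute 245, secondary incubation (duration 27) must start no later than minute 218.
Staining must finish before secondary incubation (must start by minute 218, minus 5-minute gap → minute 213). With a 55-minute duration, staining must start by 213 − 55 = minute 158.
So staining can start as early as minute 101 and as late as minute 158, giving 158 − 101 = 57 minutes of slack.

57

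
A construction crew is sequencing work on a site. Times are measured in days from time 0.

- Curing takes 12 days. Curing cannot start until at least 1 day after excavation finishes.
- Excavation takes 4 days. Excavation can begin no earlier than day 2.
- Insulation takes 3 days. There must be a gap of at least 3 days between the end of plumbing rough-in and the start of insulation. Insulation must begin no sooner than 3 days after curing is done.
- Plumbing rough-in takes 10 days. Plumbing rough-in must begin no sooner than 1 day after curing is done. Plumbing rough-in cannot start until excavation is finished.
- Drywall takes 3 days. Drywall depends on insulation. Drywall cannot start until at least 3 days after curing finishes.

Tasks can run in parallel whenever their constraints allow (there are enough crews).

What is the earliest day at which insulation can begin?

33

Excavation cannot begin until its own release at day 2. It runs from day 2 to 2 + 4 = day 6.
Curing cannot begin until excavation (finishes day 6, plus 1-day gap → day 7). It runs from day 7 to 7 + 12 = day 19.
Plumbing rough-in cannot start until curing (finishes day 19, plus 1-day gap → day 20); excavation (finishes day 6). The controlling bound is day 20, so plumbing rough-in finishes at 20 + 10 = day 30.
Insulation waits on plumbing rough-in (finishes day 30, plus 3-day gap → day 33); curing (finishes day 19, plus 3-day gap → day 22). The latest of these is day 33, which is the earliest insulation can start.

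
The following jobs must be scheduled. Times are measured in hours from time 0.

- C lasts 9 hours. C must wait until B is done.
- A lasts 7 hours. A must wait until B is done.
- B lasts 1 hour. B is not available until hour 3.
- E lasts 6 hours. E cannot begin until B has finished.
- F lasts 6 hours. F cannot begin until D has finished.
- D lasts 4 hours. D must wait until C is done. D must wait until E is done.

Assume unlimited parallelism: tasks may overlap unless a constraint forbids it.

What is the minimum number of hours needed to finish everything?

23

After its own release at hour 3, B can start at hour 3 and finishes at hour 4.
After B (finishes hour 4), E can start at hour 4 and finishes at hour 10.
C waits on B (finishes hour 4), so it starts at hour 4 and finishes at 4 + 9 = hour 13.
D cannot start until C (finishes hour 13); E (finishes hour 10). The controlling bound is hour 13, so D finishes at 13 + 4 = hour 17.
After D (finishes hour 17), F can start at hour 17 and finishes at hour 23.
A cannot begin until B (finishes hour 4). It runs from hour 4 to 4 + 7 = hour 11.
All tasks are finished once the last one completes. Finish times: A at 11, B at 4, C at 13, D at 17, E at 10, F at 23. The latest is hour 23.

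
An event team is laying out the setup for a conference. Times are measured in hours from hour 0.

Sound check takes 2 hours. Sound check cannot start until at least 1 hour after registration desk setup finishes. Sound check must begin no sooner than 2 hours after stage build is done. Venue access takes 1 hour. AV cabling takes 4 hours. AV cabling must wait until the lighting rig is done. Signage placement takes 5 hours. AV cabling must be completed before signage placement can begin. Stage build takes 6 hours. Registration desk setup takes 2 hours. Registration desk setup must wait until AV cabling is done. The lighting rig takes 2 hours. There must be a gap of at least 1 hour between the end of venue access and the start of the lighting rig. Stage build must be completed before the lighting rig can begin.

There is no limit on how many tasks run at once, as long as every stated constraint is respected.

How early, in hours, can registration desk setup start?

Stage build has no prerequisites, so it starts at hour 0 and finishes at hour 6.
Nothing blocks venue access, so it runs from hour 0 to hour 1.
For the lighting rig: venue access (finishes hour 1, plus 1-hour gap → hour 2); stage build (finishes hour 6). Taking the maximum gives a start of hour 6, and it finishes at 6 + 2 = hour 8.
After the lighting rig (finishes hour 8), AV cabling can start at hour 8 and finishes at hour 12.
Registration desk setup waits on AV cabling (finishes hour 12), so the earliest it can start is hour 12.

12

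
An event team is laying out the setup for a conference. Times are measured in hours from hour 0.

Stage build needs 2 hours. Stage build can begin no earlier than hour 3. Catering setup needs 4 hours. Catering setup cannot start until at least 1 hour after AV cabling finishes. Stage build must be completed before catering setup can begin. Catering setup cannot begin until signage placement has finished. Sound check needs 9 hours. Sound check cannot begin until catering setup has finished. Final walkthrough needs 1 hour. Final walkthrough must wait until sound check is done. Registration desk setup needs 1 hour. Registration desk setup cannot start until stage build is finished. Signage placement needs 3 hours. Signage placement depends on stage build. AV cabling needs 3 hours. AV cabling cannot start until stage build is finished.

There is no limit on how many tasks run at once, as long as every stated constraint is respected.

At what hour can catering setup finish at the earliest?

Stage build waits on its own release at hour 3, so it starts at hour 3 and finishes at 3 + 2 = hour 5.
Signage placement waits on stage build (finishes hour 5), so it starts at hour 5 and finishes at 5 + 3 = hour 8.
AV cabling waits on stage build (finishes hour 5), so it starts at hour 5 and finishes at 5 + 3 = hour 8.
Catering setup needs all of AV cabling (finishes hour 8, plus 1-hour gap → hour 9); stage build (finishes hour 5); signage placement (finishes hour 8). That puts its earliest start at hour 9; it finishes at 9 + 4 = hour 13.

13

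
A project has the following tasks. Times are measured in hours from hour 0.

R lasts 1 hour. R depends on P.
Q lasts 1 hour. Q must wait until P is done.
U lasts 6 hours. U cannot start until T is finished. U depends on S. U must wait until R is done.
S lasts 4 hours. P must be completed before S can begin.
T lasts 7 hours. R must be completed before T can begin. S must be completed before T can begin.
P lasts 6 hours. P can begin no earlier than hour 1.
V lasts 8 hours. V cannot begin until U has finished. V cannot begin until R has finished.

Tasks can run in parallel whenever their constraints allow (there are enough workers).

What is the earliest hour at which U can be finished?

After its own release at hour 1, P can start at hour 1 and finishes at hour 7.
After P (finishes hour 7), S can start at hour 7 and finishes at hour 11.
R waits on P (finishes hour 7), so it starts at hour 7 and finishes at 7 + 1 = hour 8.
T cannot start until R (finishes hour 8); S (finishes hour 11). The controlling bound is hour 11, so T finishes at 11 + 7 = hour 18.
For U: T (finishes hour 18); S (finishes hour 11); R (finishes hour 8). Taking the maximum gives a start of hour 18, and it finishes at 18 + 6 = hour 24.

24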